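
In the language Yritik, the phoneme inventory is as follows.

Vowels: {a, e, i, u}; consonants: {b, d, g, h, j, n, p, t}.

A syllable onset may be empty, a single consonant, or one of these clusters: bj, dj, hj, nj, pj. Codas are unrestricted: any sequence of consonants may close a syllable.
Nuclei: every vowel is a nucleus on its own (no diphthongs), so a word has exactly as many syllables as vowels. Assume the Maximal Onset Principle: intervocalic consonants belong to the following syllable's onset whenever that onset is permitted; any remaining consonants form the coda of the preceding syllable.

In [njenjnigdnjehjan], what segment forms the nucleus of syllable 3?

Vowels present: e, i, e, a; each is a nucleus, giving 4 syllables.
The third nucleus (vowel 3 from the left) is /e/.

e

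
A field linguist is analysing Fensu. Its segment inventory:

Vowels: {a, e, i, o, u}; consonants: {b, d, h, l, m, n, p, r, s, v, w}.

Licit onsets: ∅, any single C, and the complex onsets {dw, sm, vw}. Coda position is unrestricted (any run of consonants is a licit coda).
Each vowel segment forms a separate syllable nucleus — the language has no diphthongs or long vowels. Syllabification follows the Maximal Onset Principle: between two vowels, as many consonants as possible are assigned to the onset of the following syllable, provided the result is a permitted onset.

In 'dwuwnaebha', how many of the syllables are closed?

Nuclei (vowels): u, a, e, a → 4 syllables.
Between /u/ (V1) and /a/ (V2): /wn/ — longest licit onset from the right is /n/, leaving /w/ as coda.
Between /a/ (V2) and /e/ (V3): nothing intervenes; syllable break is V.V.
Between /e/ (V3) and /a/ (V4): /bh/ — longest licit onset from the right is /h/, leaving /b/ as coda.
Result: dwuw.na.eb.ha.
Classifying each syllable: /dwuw/ (closed), /na/ (open), /eb/ (closed), /ha/ (open).
Closed syllables: 2.

2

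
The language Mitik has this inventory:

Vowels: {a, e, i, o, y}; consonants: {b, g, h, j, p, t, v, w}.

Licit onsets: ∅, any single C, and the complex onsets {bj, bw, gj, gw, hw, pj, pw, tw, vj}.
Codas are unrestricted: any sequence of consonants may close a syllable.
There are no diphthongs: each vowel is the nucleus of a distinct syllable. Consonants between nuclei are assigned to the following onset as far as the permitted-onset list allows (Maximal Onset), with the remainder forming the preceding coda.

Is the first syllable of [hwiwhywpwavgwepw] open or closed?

The vowels are i, y, a, e — 4 nuclei, so 4 syllables.
/i…y/ gap (V1→V2): /wh/ — longest licit onset from the right is /h/, leaving /w/ as coda.
/y…a/ gap (V2→V3): cluster /wpw/ — the longest permitted-onset suffix is /pw/; onset = /pw/, preceding coda = /w/.
/a…e/ gap (V3→V4): /vgw/; trying suffixes from longest down, /gw/ is the first permitted one, so coda /v/ | onset /gw/.
Syllabification: hwiw.hyw.pwav.gwepw.
Syllable 1 is /hwiw/ with coda /w/, so it is closed.

closed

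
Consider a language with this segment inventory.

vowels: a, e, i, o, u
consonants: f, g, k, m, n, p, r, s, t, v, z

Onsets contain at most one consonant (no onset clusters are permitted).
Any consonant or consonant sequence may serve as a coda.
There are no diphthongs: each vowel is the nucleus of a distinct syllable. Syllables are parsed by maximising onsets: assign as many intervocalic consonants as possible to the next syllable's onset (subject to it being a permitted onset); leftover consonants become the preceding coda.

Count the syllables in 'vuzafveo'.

The vowels are u, a, e, o — 4 nuclei, so 4 syllables.

4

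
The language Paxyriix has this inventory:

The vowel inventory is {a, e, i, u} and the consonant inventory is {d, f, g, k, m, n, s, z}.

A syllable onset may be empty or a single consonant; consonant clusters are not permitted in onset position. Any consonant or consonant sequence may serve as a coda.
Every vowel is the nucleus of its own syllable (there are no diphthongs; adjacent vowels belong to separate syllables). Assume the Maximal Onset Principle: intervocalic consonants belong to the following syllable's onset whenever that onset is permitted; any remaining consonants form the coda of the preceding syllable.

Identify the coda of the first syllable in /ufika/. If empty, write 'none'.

The vowels are u, i, a — 3 nuclei, so 3 syllables.
σ1/σ2 boundary: /f/ is a single consonant, so it becomes the next onset.
σ2/σ3 boundary: just /k/ — single C goes to the following onset.
So the parse is u.fi.ka.
Syllable 1 is /u/: onset ∅, nucleus /u/, coda ∅.

none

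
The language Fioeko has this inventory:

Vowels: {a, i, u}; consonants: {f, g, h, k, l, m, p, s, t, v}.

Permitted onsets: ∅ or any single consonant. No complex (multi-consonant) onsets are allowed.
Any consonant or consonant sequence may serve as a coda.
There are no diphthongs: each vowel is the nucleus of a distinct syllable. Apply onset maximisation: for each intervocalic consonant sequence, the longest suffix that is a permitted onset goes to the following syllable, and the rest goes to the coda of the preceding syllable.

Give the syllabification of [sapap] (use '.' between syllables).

Nuclei (vowels): a, a → 2 syllables.
/a…a/ gap (V1→V2): /p/ is a single consonant, so it becomes the next onset.

sa.pap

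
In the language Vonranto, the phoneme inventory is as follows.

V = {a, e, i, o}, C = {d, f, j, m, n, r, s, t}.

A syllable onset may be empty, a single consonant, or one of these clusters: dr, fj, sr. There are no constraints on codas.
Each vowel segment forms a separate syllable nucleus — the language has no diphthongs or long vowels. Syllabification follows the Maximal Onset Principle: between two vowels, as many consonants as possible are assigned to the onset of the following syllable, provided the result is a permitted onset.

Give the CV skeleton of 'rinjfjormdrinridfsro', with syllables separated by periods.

CVCC.CCVCC.CCVC.CVCC.CCV

Nuclei (vowels): i, o, i, i, o → 5 syllables.
Between /i/ (V1) and /o/ (V2): cluster /njfj/ — the longest permitted-onset suffix is /fj/; onset = /fj/, preceding coda = /nj/.
Between /o/ (V2) and /i/ (V3): cluster /rmdr/ — the longest permitted-onset suffix is /dr/; onset = /dr/, preceding coda = /rm/.
Between /i/ (V3) and /i/ (V4): cluster /nr/ — the longest permitted-onset suffix is /r/; onset = /r/, preceding coda = /n/.
Between /i/ (V4) and /o/ (V5): /dfsr/ — longest licit onset from the right is /sr/, leaving /df/ as coda.
Syllabification: rinj.fjorm.drin.ridf.sro.
Mapping each syllable to C/V: /rinj/ → CVCC, /fjorm/ → CCVCC, /drin/ → CCVC, /ridf/ → CVCC, /sro/ → CCV.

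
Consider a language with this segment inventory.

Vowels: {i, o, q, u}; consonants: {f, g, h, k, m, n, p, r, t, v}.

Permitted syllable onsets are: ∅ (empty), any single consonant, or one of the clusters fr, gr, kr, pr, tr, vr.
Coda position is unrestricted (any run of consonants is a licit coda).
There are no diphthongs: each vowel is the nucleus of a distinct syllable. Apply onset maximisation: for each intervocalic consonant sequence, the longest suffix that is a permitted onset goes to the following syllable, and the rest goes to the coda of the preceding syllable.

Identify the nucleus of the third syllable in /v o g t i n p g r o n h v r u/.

o

Nuclei (vowels): o, i, o, u → 4 syllables.
The third nucleus (vowel 3 from the left) is /o/.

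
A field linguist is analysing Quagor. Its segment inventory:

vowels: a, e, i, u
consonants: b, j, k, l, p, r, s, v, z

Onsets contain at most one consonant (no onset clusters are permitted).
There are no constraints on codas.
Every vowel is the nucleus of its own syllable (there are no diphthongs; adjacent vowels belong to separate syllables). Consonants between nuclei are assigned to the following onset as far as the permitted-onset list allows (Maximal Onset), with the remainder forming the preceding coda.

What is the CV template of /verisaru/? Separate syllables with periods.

The vowels are e, i, a, u — 4 nuclei, so 4 syllables.
/e…i/ gap (V1→V2): just /r/ — single C goes to the following onset.
/i…a/ gap (V2→V3): /s/ is a single consonant, so it becomes the next onset.
/a…u/ gap (V3→V4): /r/ → onset of the next syllable (single consonants are always licit onsets).
Syllabification: ve.ri.sa.ru.
Mapping each syllable to C/V: /ve/ → CV, /ri/ → CV, /sa/ → CV, /ru/ → CV.

CV.CV.CV.CV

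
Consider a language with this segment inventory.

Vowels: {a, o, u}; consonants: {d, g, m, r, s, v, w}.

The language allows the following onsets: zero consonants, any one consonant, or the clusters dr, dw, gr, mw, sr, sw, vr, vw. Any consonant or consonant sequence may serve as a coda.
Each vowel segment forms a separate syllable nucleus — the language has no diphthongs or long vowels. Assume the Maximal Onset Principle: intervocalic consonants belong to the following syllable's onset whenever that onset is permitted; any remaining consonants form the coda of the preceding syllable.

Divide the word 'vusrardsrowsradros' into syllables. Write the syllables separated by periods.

vu.srard.srow.sra.dros

The vowels are u, a, o, a, o — 5 nuclei, so 5 syllables.
V1 /u/ – V2 /a/: /sr/ is a licit onset in full, so it all attaches to the next syllable.
V2 /a/ – V3 /o/: /rdsr/ — longest licit onset from the right is /sr/, leaving /rd/ as coda.
V3 /o/ – V4 /a/: /wsr/ splits as /w/ + /sr/ (/sr/ is the longest suffix that is a licit onset).
V4 /a/ – V5 /o/: /dr/ is a licit onset in full, so it all attaches to the next syllable.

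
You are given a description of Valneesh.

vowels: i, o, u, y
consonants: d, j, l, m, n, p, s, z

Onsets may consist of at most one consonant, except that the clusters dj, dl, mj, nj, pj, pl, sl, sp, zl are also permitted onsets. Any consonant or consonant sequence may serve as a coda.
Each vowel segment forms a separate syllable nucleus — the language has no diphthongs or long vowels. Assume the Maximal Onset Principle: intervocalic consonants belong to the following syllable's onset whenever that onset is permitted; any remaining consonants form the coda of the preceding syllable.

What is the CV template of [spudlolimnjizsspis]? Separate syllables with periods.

Nuclei (vowels): u, o, i, i, i → 5 syllables.
/u…o/ gap (V1→V2): /dl/ is a licit onset in full, so it all attaches to the next syllable.
/o…i/ gap (V2→V3): just /l/ — single C goes to the following onset.
/i…i/ gap (V3→V4): /mnj/ — longest licit onset from the right is /nj/, leaving /m/ as coda.
/i…i/ gap (V4→V5): /zssp/ — longest licit onset from the right is /sp/, leaving /zs/ as coda.
Result: spu.dlo.lim.njizs.spis.
Mapping each syllable to C/V: /spu/ → CCV, /dlo/ → CCV, /lim/ → CVC, /njizs/ → CCVCC, /spis/ → CCVC.

CCV.CCV.CVC.CCVCC.CCVC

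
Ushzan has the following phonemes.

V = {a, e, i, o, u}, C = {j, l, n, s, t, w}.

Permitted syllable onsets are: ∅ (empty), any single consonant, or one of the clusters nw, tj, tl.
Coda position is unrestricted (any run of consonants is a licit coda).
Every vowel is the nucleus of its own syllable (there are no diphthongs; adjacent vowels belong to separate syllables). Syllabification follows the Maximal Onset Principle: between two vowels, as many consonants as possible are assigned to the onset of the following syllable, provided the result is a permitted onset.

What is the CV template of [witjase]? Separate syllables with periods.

CV.CCV.CV

Vowels present: i, a, e; each is a nucleus, giving 3 syllables.
/i…a/ gap (V1→V2): cluster /tj/ — /tj/ is itself a permitted onset, so the whole cluster goes right; preceding coda = ∅.
/a…e/ gap (V2→V3): just /s/ — single C goes to the following onset.
Result: wi.tja.se.
Mapping each syllable to C/V: /wi/ → CV, /tja/ → CCV, /se/ → CV.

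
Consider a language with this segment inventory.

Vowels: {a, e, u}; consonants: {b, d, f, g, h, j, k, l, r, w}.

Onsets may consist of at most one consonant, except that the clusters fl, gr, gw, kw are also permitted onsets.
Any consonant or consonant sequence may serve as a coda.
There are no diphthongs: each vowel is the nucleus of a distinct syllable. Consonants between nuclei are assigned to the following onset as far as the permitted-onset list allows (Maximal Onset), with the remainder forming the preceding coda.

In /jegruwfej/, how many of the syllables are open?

Vowels present: e, u, e; each is a nucleus, giving 3 syllables.
Between /e/ (V1) and /u/ (V2): cluster /gr/ — /gr/ is itself a permitted onset, so the whole cluster goes right; preceding coda = ∅.
Between /u/ (V2) and /e/ (V3): /wf/ splits as /w/ + /f/ (/f/ is the longest suffix that is a licit onset).
Syllabification: je.gruw.fej.
Classifying each syllable: /je/ (open), /gruw/ (closed), /fej/ (closed).
Open syllables: 1.

1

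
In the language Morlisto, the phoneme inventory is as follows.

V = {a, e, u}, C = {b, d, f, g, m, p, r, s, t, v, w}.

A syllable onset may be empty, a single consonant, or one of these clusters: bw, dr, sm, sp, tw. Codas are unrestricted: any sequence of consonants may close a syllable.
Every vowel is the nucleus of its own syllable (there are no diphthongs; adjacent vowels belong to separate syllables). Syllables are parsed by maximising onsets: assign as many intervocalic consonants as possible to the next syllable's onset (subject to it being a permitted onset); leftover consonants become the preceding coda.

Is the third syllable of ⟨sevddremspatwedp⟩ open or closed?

Vowels present: e, e, a, e; each is a nucleus, giving 4 syllables.
/e…e/ gap (V1→V2): /vddr/ — longest licit onset from the right is /dr/, leaving /vd/ as coda.
/e…a/ gap (V2→V3): cluster /msp/ — the longest permitted-onset suffix is /sp/; onset = /sp/, preceding coda = /m/.
/a…e/ gap (V3→V4): /tw/ is a licit onset in full, so it all attaches to the next syllable.
Syllabification: sevd.drem.spa.twedp.
Syllable 3 is /spa/; it ends in its nucleus with no coda, so it is open.

open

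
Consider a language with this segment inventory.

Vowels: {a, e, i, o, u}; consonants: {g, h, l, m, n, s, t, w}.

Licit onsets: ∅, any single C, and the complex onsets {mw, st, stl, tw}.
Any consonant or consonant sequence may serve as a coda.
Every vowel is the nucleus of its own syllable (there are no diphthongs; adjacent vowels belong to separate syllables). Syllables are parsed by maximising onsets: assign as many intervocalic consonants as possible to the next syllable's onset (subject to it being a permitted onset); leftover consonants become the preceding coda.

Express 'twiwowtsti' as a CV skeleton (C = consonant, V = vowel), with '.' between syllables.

The vowels are i, o, i — 3 nuclei, so 3 syllables.
V1 /i/ – V2 /o/: just /w/ — single C goes to the following onset.
V2 /o/ – V3 /i/: /wtst/ — longest licit onset from the right is /st/, leaving /wt/ as coda.
Result: twi.wowt.sti.
Mapping each syllable to C/V: /twi/ → CCV, /wowt/ → CVCC, /sti/ → CCV.

CCV.CVCC.CCV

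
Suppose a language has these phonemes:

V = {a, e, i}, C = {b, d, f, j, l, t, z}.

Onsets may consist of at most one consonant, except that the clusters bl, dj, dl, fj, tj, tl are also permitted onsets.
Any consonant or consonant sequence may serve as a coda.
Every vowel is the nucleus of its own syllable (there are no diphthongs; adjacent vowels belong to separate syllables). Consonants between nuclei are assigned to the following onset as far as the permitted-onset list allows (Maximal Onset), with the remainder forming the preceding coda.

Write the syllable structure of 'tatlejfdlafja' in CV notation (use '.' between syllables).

Nuclei (vowels): a, e, a, a → 4 syllables.
Between /a/ (V1) and /e/ (V2): /tl/ — entire cluster is a permitted onset → onset /tl/, coda ∅.
Between /e/ (V2) and /a/ (V3): /jfdl/ splits as /jf/ + /dl/ (/dl/ is the longest suffix that is a licit onset).
Between /a/ (V3) and /a/ (V4): /fj/ — entire cluster is a permitted onset → onset /fj/, coda ∅.
So the parse is ta.tlejf.dla.fja.
Mapping each syllable to C/V: /ta/ → CV, /tlejf/ → CCVCC, /dla/ → CCV, /fja/ → CCV.

CV.CCVCC.CCV.CCV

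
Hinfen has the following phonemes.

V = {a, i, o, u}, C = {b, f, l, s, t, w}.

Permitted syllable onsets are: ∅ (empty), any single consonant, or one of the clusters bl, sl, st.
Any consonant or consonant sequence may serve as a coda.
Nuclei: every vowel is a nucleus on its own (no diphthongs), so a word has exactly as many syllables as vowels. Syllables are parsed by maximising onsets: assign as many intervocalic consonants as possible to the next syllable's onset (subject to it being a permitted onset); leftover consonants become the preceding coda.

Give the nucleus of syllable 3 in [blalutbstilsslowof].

Nuclei (vowels): a, u, i, o, o → 5 syllables.
The third nucleus (vowel 3 from the left) is /i/.

i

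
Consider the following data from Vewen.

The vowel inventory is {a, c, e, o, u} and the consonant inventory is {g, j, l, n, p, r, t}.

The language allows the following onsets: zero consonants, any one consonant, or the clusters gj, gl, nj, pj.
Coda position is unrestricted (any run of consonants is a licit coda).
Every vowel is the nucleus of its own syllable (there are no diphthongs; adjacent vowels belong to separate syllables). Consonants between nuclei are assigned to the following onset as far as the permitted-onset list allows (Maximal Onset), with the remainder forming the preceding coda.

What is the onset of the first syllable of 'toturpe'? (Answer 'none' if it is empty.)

The vowels are o, u, e — 3 nuclei, so 3 syllables.
V1 /o/ – V2 /u/: /t/ is a single consonant, so it becomes the next onset.
V2 /u/ – V3 /e/: /rp/ — longest licit onset from the right is /p/, leaving /r/ as coda.
Syllabification: to.tur.pe.
Syllable 1 is /to/: onset /t/, nucleus /o/, coda ∅.

t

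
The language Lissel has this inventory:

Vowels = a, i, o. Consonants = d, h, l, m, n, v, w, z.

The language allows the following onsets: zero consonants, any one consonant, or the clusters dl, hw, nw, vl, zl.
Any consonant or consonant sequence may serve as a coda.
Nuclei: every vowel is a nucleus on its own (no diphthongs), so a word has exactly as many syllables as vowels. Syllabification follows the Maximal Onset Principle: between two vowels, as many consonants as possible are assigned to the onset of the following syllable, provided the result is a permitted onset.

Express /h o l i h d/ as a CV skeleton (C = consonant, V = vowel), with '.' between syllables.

CV.CVCC

Nuclei (vowels): o, i → 2 syllables.
Between /o/ (V1) and /i/ (V2): /l/ → onset of the next syllable (single consonants are always licit onsets).
So the parse is ho.lihd.
Mapping each syllable to C/V: /ho/ → CV, /lihd/ → CVCC.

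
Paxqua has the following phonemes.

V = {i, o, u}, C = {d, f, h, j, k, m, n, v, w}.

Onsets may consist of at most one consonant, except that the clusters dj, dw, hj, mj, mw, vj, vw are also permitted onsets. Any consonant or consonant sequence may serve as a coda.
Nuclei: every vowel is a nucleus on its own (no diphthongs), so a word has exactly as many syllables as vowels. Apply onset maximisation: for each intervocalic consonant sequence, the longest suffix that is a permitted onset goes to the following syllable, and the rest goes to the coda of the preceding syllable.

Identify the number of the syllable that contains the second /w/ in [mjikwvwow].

Vowels present: i, o; each is a nucleus, giving 2 syllables.
V1 /i/ – V2 /o/: /kwvw/; trying suffixes from longest down, /vw/ is the first permitted one, so coda /kw/ | onset /vw/.
Result: mjikw.vwow.
The second /w/ is in the onset of syllable 2 (/vwow/).

2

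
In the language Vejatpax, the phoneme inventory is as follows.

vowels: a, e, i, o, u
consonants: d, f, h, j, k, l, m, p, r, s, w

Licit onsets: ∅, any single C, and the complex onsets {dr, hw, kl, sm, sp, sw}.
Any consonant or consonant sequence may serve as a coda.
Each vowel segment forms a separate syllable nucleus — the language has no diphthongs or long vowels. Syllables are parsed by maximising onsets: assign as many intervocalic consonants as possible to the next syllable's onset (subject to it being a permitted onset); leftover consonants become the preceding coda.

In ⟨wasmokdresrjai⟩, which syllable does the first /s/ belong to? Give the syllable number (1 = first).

2

Nuclei (vowels): a, o, e, a, i → 5 syllables.
Between /a/ (V1) and /o/ (V2): /sm/ — entire cluster is a permitted onset → onset /sm/, coda ∅.
Between /o/ (V2) and /e/ (V3): /kdr/ splits as /k/ + /dr/ (/dr/ is the longest suffix that is a licit onset).
Between /e/ (V3) and /a/ (V4): /srj/ — longest licit onset from the right is /j/, leaving /sr/ as coda.
Between /a/ (V4) and /i/ (V5): hiatus — the boundary sits between the two vowels.
So the parse is wa.smok.dresr.ja.i.
The first /s/ is in the onset of syllable 2 (/smok/).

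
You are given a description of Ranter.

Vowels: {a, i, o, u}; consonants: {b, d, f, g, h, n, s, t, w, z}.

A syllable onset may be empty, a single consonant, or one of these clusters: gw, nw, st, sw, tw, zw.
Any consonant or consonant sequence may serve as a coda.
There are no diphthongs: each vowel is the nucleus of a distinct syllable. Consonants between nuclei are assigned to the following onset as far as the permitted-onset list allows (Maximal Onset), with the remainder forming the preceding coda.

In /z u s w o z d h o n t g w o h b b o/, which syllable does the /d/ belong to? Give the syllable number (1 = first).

Vowels present: u, o, o, o, o; each is a nucleus, giving 5 syllables.
V1 /u/ – V2 /o/: /sw/ — entire cluster is a permitted onset → onset /sw/, coda ∅.
V2 /o/ – V3 /o/: cluster /zdh/ — the longest permitted-onset suffix is /h/; onset = /h/, preceding coda = /zd/.
V3 /o/ – V4 /o/: /ntgw/ splits as /nt/ + /gw/ (/gw/ is the longest suffix that is a licit onset).
V4 /o/ – V5 /o/: cluster /hbb/ — the longest permitted-onset suffix is /b/; onset = /b/, preceding coda = /hb/.
Result: zu.swozd.hont.gwohb.bo.
The /d/ is in the coda of syllable 2 (/swozd/).

2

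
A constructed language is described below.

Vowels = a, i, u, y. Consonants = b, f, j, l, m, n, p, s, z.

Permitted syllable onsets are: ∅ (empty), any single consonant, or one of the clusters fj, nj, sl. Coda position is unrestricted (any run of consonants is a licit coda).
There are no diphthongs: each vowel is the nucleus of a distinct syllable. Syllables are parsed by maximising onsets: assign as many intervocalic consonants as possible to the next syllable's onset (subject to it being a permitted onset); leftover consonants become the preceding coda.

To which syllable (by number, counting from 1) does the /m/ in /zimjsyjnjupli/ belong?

1

Vowels present: i, y, u, i; each is a nucleus, giving 4 syllables.
Between /i/ (V1) and /y/ (V2): /mjs/; trying suffixes from longest down, /s/ is the first permitted one, so coda /mj/ | onset /s/.
Between /y/ (V2) and /u/ (V3): /jnj/ splits as /j/ + /nj/ (/nj/ is the longest suffix that is a licit onset).
Between /u/ (V3) and /i/ (V4): /pl/ splits as /p/ + /l/ (/l/ is the longest suffix that is a licit onset).
Result: zimj.syj.njup.li.
The /m/ is in the coda of syllable 1 (/zimj/).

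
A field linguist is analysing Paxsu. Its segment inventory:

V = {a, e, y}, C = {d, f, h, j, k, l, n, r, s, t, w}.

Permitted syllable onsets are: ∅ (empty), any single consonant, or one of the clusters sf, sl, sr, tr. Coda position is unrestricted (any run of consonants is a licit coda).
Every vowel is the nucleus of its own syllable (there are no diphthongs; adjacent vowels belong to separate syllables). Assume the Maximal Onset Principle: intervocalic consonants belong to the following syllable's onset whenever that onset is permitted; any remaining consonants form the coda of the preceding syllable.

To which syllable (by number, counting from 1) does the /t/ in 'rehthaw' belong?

1

Vowels present: e, a; each is a nucleus, giving 2 syllables.
/e…a/ gap (V1→V2): /hth/ — longest licit onset from the right is /h/, leaving /ht/ as coda.
Syllabification: reht.haw.
The /t/ is in the coda of syllable 1 (/reht/).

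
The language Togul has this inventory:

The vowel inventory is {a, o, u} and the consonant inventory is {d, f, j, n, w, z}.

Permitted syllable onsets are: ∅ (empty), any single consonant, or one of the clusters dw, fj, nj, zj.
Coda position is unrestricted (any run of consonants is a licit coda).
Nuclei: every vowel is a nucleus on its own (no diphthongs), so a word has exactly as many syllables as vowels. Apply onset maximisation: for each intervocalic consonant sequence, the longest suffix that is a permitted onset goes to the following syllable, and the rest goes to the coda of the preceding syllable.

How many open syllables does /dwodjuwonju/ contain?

3

Vowels present: o, u, o, u; each is a nucleus, giving 4 syllables.
/o…u/ gap (V1→V2): /dj/ splits as /d/ + /j/ (/j/ is the longest suffix that is a licit onset).
/u…o/ gap (V2→V3): /w/ is a single consonant, so it becomes the next onset.
/o…u/ gap (V3→V4): /nj/ — entire cluster is a permitted onset → onset /nj/, coda ∅.
Putting it together: dwod.ju.wo.nju.
Classifying each syllable: /dwod/ (closed), /ju/ (open), /wo/ (open), /nju/ (open).
Open syllables: 3.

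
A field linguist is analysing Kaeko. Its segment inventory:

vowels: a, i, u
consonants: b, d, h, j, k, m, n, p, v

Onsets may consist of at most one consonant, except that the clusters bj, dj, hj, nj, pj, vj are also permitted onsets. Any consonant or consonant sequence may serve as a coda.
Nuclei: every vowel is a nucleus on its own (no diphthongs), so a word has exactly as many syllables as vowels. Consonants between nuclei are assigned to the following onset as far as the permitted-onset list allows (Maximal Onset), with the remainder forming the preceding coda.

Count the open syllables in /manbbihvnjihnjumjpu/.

1

Vowels present: a, i, i, u, u; each is a nucleus, giving 5 syllables.
σ1/σ2 boundary: /nbb/; trying suffixes from longest down, /b/ is the first permitted one, so coda /nb/ | onset /b/.
σ2/σ3 boundary: /hvnj/; trying suffixes from longest down, /nj/ is the first permitted one, so coda /hv/ | onset /nj/.
σ3/σ4 boundary: cluster /hnj/ — the longest permitted-onset suffix is /nj/; onset = /nj/, preceding coda = /h/.
σ4/σ5 boundary: /mjp/ splits as /mj/ + /p/ (/p/ is the longest suffix that is a licit onset).
Putting it together: manb.bihv.njih.njumj.pu.
Classifying each syllable: /manb/ (closed), /bihv/ (closed), /njih/ (closed), /njumj/ (closed), /pu/ (open).
Open syllables: 1.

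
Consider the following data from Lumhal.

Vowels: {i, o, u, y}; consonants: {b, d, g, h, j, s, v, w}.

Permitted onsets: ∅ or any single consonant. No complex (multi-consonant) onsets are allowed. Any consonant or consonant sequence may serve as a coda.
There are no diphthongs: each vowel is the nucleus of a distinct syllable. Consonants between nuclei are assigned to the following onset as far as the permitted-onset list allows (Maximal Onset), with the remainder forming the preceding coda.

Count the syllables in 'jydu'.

The vowels are y, u — 2 nuclei, so 2 syllables.

2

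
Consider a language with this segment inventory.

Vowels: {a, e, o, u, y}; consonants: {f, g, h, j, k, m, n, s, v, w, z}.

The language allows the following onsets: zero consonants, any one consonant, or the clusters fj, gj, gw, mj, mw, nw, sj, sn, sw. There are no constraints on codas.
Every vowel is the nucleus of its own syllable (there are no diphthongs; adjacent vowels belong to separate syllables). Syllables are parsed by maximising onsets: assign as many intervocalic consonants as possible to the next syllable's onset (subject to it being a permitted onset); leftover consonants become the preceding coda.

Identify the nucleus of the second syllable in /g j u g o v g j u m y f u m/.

Nuclei (vowels): u, o, u, y, u → 5 syllables.
The second nucleus (vowel 2 from the left) is /o/.

o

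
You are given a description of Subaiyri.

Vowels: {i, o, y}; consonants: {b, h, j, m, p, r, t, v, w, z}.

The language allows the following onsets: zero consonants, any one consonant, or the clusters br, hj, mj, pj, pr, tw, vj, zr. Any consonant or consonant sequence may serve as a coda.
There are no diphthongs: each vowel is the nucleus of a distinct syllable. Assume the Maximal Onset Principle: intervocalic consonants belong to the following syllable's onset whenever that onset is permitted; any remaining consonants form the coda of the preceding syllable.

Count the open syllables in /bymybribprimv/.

Nuclei (vowels): y, y, i, i → 4 syllables.
V1 /y/ – V2 /y/: /m/ → onset of the next syllable (single consonants are always licit onsets).
V2 /y/ – V3 /i/: /br/ — entire cluster is a permitted onset → onset /br/, coda ∅.
V3 /i/ – V4 /i/: cluster /bpr/ — the longest permitted-onset suffix is /pr/; onset = /pr/, preceding coda = /b/.
Putting it together: by.my.brib.primv.
Classifying each syllable: /by/ (open), /my/ (open), /brib/ (closed), /primv/ (closed).
Open syllables: 2.

2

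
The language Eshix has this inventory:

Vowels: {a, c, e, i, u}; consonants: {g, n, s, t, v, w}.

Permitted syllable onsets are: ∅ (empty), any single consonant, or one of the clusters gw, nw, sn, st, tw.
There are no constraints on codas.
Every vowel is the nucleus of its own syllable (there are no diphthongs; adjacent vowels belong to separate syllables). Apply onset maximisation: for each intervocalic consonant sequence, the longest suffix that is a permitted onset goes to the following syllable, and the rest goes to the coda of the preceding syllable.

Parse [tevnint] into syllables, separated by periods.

The vowels are e, i — 2 nuclei, so 2 syllables.
V1 /e/ – V2 /i/: /vn/ — longest licit onset from the right is /n/, leaving /v/ as coda.

tev.nint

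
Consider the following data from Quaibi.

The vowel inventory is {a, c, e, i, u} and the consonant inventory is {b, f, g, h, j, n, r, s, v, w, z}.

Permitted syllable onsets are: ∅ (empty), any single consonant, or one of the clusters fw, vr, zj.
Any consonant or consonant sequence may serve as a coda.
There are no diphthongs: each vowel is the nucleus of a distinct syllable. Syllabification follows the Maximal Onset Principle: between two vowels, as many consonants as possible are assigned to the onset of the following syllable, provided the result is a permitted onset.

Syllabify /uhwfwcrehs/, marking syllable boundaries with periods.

uhw.fwc.rehs

Nuclei (vowels): u, c, e → 3 syllables.
σ1/σ2 boundary: /hwfw/; trying suffixes from longest down, /fw/ is the first permitted one, so coda /hw/ | onset /fw/.
σ2/σ3 boundary: /r/ → onset of the next syllable (single consonants are always licit onsets).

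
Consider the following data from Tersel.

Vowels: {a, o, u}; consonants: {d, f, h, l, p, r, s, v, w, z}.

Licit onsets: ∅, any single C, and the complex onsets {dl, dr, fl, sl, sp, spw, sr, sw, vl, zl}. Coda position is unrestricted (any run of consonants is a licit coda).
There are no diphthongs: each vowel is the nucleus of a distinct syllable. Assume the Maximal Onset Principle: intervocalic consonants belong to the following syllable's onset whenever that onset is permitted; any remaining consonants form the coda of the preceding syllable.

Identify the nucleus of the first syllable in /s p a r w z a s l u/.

a

The vowels are a, a, u — 3 nuclei, so 3 syllables.
The first nucleus (vowel 1 from the left) is /a/.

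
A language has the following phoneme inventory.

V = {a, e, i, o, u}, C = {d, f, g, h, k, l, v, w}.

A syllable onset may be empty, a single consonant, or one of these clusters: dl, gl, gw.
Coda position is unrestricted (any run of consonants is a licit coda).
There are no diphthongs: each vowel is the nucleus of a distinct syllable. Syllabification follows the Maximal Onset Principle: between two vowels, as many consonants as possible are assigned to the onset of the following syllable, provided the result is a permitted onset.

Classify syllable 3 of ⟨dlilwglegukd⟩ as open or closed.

closed

Nuclei (vowels): i, e, u → 3 syllables.
Between /i/ (V1) and /e/ (V2): /lwgl/; trying suffixes from longest down, /gl/ is the first permitted one, so coda /lw/ | onset /gl/.
Between /e/ (V2) and /u/ (V3): /g/ → onset of the next syllable (single consonants are always licit onsets).
Result: dlilw.gle.gukd.
Syllable 3 is /gukd/ with coda /kd/, so it is closed.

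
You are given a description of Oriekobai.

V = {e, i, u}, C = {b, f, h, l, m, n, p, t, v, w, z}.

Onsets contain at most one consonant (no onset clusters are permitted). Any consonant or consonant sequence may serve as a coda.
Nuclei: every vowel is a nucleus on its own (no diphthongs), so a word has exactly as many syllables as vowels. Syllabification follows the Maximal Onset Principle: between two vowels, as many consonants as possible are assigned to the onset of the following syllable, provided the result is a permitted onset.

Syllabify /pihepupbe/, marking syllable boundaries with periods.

Nuclei (vowels): i, e, u, e → 4 syllables.
σ1/σ2 boundary: /h/ is a single consonant, so it becomes the next onset.
σ2/σ3 boundary: /p/ is a single consonant, so it becomes the next onset.
σ3/σ4 boundary: cluster /pb/ — the longest permitted-onset suffix is /b/; onset = /b/, preceding coda = /p/.

pi.he.pup.be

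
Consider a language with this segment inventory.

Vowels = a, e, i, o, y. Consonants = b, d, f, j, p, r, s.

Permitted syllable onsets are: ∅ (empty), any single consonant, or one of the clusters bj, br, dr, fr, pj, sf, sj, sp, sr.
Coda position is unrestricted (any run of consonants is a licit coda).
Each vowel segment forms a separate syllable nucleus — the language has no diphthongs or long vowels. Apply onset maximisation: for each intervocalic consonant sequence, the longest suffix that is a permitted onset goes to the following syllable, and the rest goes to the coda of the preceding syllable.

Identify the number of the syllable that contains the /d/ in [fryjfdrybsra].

2

Nuclei (vowels): y, y, a → 3 syllables.
V1 /y/ – V2 /y/: cluster /jfdr/ — the longest permitted-onset suffix is /dr/; onset = /dr/, preceding coda = /jf/.
V2 /y/ – V3 /a/: /bsr/ — longest licit onset from the right is /sr/, leaving /b/ as coda.
Syllabification: fryjf.dryb.sra.
The /d/ is in the onset of syllable 2 (/dryb/).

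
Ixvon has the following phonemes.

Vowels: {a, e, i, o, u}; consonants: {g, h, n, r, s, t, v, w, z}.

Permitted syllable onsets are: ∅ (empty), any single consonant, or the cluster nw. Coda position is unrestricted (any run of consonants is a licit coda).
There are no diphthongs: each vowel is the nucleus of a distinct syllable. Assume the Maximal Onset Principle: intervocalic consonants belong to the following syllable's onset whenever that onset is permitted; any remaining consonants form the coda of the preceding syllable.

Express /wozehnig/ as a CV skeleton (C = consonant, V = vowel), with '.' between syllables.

Vowels present: o, e, i; each is a nucleus, giving 3 syllables.
/o…e/ gap (V1→V2): /z/ is a single consonant, so it becomes the next onset.
/e…i/ gap (V2→V3): cluster /hn/ — the longest permitted-onset suffix is /n/; onset = /n/, preceding coda = /h/.
So the parse is wo.zeh.nig.
Mapping each syllable to C/V: /wo/ → CV, /zeh/ → CVC, /nig/ → CVC.

CV.CVC.CVC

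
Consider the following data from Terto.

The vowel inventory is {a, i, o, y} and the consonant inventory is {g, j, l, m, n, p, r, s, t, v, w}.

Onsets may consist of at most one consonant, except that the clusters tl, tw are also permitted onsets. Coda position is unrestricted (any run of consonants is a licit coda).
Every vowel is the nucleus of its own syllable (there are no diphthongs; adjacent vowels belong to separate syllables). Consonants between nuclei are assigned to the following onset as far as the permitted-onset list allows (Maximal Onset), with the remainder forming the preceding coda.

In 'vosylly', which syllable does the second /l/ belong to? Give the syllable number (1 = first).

Vowels present: o, y, y; each is a nucleus, giving 3 syllables.
V1 /o/ – V2 /y/: just /s/ — single C goes to the following onset.
V2 /y/ – V3 /y/: /ll/; trying suffixes from longest down, /l/ is the first permitted one, so coda /l/ | onset /l/.
So the parse is vo.syl.ly.
The second /l/ is in the onset of syllable 3 (/ly/).

3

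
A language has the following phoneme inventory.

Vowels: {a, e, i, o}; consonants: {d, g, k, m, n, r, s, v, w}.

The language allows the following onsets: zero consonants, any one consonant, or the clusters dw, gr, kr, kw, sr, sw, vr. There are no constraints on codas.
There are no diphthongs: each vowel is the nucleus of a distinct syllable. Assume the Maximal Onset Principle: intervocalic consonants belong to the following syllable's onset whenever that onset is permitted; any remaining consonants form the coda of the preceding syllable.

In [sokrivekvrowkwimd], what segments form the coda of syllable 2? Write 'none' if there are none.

Vowels present: o, i, e, o, i; each is a nucleus, giving 5 syllables.
V1 /o/ – V2 /i/: /kr/ is a licit onset in full, so it all attaches to the next syllable.
V2 /i/ – V3 /e/: /v/ → onset of the next syllable (single consonants are always licit onsets).
V3 /e/ – V4 /o/: /kvr/ splits as /k/ + /vr/ (/vr/ is the longest suffix that is a licit onset).
V4 /o/ – V5 /i/: /wkw/ splits as /w/ + /kw/ (/kw/ is the longest suffix that is a licit onset).
So the parse is so.kri.vek.vrow.kwimd.
Syllable 2 is /kri/: onset /kr/, nucleus /i/, coda ∅.

none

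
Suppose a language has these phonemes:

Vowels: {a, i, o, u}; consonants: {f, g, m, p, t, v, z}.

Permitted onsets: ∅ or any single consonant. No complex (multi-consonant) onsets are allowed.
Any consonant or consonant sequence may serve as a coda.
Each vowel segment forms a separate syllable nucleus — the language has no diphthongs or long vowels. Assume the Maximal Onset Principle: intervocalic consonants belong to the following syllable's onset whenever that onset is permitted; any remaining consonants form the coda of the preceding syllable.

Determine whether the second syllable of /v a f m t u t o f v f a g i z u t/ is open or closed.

Nuclei (vowels): a, u, o, a, i, u → 6 syllables.
σ1/σ2 boundary: /fmt/; trying suffixes from longest down, /t/ is the first permitted one, so coda /fm/ | onset /t/.
σ2/σ3 boundary: /t/ → onset of the next syllable (single consonants are always licit onsets).
σ3/σ4 boundary: /fvf/ — longest licit onset from the right is /f/, leaving /fv/ as coda.
σ4/σ5 boundary: /g/ → onset of the next syllable (single consonants are always licit onsets).
σ5/σ6 boundary: /z/ → onset of the next syllable (single consonants are always licit onsets).
Syllabification: vafm.tu.tofv.fa.gi.zut.
Syllable 2 is /tu/; it ends in its nucleus with no coda, so it is open.

open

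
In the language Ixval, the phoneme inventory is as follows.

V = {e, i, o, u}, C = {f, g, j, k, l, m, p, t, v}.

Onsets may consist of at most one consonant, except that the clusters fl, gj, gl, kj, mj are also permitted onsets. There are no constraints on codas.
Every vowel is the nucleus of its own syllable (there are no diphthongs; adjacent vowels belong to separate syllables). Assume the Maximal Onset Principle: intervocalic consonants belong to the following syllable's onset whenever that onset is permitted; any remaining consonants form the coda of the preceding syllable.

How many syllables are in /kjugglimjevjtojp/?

4

The vowels are u, i, e, o — 4 nuclei, so 4 syllables.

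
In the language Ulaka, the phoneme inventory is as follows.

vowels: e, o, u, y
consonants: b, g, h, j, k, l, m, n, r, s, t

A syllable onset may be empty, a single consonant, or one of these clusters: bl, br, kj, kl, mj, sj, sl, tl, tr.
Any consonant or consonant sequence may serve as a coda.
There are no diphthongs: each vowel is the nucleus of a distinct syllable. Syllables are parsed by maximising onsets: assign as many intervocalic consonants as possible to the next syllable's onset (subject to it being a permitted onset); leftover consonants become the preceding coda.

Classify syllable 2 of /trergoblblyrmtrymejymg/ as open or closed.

Nuclei (vowels): e, o, y, y, e, y → 6 syllables.
σ1/σ2 boundary: /rg/ splits as /r/ + /g/ (/g/ is the longest suffix that is a licit onset).
σ2/σ3 boundary: /blbl/ — longest licit onset from the right is /bl/, leaving /bl/ as coda.
σ3/σ4 boundary: cluster /rmtr/ — the longest permitted-onset suffix is /tr/; onset = /tr/, preceding coda = /rm/.
σ4/σ5 boundary: just /m/ — single C goes to the following onset.
σ5/σ6 boundary: /j/ is a single consonant, so it becomes the next onset.
So the parse is trer.gobl.blyrm.try.me.jymg.
Syllable 2 is /gobl/ with coda /bl/, so it is closed.

closed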